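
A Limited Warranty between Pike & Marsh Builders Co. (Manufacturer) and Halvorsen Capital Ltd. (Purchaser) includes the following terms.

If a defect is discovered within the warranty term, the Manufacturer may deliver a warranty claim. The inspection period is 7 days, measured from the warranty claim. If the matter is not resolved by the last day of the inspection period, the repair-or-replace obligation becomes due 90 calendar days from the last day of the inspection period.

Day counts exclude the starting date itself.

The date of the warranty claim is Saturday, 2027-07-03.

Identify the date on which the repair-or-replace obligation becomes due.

2027-10-08

The last day of the inspection period: 2027-07-03 + 7 days = 2027-07-10.
The date on which the repair-or-replace obligation becomes due: 90 calendar days after 2027-07-10 is 2027-10-08.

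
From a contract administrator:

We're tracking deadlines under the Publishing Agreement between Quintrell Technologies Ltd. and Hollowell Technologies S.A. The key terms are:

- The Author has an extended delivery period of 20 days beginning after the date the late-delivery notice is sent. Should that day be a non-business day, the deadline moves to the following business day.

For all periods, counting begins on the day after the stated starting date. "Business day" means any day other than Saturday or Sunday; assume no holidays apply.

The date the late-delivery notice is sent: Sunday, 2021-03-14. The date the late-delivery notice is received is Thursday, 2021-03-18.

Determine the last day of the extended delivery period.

Adding 20 calendar days to 2021-03-14 gives 2021-04-03, which is the last day of the extended delivery period. That falls on a Saturday, so it rolls to the next business day, Monday, 2021-04-05.

2021-04-05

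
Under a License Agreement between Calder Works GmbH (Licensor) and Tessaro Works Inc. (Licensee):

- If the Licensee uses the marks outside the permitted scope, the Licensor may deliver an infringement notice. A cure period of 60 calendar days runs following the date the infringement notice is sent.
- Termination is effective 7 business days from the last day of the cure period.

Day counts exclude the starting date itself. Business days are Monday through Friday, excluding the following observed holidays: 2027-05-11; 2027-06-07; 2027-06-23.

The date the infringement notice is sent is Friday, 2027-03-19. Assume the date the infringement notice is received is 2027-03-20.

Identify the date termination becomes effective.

2027-05-27

The last day of the cure period: 60 calendar days after 2027-03-19 is 2027-05-18.
From Tuesday, 2027-05-18, 7 business days (May 19, May 20, May 21, May 24, May 25, May 26, May 27, skipping weekends) brings us to Thursday, 2027-05-27, which is the date termination becomes effective.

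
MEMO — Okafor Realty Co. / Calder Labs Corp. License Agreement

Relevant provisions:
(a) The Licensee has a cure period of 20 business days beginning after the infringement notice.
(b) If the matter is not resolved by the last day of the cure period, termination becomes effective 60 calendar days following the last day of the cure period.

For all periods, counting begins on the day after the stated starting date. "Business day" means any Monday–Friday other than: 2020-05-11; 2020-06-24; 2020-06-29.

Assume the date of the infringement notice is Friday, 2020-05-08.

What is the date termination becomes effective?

2020-08-07

The last day of the cure period: 20 business days after Friday, 2020-05-08, skipping weekends and the listed holiday on May 11 — May 12, May 13, May 14, May 15, …, Jun 4, Jun 5, Jun 8 — lands on Monday, 2020-06-08.
Adding 60 calendar days to 2020-06-08 gives 2020-08-07, which is the date termination becomes effective.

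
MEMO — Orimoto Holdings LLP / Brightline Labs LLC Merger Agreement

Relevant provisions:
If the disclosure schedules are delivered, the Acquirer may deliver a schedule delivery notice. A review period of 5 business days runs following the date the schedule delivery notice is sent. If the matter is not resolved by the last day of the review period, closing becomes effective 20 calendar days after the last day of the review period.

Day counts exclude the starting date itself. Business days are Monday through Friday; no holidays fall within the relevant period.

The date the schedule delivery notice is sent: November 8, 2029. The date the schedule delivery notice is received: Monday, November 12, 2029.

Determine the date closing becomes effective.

The last day of the review period: counting 5 business days from Thursday, November 8, 2029 (Nov 9, Nov 12, Nov 13, Nov 14, Nov 15, skipping weekends) reaches Thursday, November 15, 2029.
Adding 20 calendar days to November 15, 2029 gives December 5, 2029, which is the date closing becomes effective.

December 5, 2029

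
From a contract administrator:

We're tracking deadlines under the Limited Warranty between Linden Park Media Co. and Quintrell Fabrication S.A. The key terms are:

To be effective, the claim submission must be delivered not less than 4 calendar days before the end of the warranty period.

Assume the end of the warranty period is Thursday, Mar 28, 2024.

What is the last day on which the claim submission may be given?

Mar 28, 2024 minus 4 days is Mar 24, 2024.

Mar 24, 2024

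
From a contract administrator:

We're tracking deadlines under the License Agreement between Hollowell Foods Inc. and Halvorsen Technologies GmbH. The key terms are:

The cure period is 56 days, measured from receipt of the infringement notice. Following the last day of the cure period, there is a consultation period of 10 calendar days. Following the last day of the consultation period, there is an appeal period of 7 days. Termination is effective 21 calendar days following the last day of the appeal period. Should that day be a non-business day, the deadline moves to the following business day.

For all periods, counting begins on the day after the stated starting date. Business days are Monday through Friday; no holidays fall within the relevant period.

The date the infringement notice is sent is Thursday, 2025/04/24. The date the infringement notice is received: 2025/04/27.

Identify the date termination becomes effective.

The last day of the cure period: 2025/04/27 + 56 days = 2025/06/22.
The last day of the consultation period: 10 calendar days after 2025/06/22 is 2025/07/02.
The last day of the appeal period: 2025/07/02 + 7 days = 2025/07/09.
The date termination becomes effective: 21 calendar days after 2025/07/09 is 2025/07/30. 2025/07/30 is a Wednesday, so no roll-forward applies.

2025/07/30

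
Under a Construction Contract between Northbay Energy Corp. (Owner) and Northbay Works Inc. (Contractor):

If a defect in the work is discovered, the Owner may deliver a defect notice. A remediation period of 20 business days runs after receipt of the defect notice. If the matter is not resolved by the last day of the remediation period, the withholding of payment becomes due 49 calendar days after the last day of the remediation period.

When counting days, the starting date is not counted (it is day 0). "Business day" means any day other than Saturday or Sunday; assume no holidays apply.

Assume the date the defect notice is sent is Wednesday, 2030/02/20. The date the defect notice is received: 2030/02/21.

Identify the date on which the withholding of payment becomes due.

From Thursday, 2030/02/21, 20 business days (Feb 22, Feb 25, Feb 26, Feb 27, …, Mar 19, Mar 20, Mar 21, skipping weekends) brings us to Thursday, 2030/03/21, which is the last day of the remediation period.
The date on which the withholding of payment becomes due: 2030/03/21 + 49 days = 2030/05/09.

2030/05/09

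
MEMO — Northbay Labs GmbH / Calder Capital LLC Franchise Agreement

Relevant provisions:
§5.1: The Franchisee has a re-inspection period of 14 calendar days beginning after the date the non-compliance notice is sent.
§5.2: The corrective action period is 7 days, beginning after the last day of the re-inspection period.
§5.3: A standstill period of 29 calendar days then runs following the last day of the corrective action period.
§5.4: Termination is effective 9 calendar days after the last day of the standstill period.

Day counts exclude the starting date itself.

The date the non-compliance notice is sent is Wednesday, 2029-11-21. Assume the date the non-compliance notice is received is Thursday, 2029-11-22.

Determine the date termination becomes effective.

2030-01-19

Adding 14 calendar days to 2029-11-21 gives 2029-12-05, which is the last day of the re-inspection period.
The last day of the corrective action period: 2029-12-05 + 7 days = 2029-12-12.
The last day of the standstill period: 29 calendar days after 2029-12-12 is 2030-01-10.
The date termination becomes effective: 2030-01-10 + 9 days = 2030-01-19.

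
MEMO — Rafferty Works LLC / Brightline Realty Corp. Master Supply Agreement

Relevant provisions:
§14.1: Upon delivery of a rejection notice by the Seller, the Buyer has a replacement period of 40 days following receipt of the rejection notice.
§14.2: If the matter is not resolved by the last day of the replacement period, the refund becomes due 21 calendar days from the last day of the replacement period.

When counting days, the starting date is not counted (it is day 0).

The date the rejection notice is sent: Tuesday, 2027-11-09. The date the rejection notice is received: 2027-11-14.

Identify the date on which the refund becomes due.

2028-01-14

The last day of the replacement period: 2027-11-14 + 40 days = 2027-12-24.
Adding 21 calendar days to 2027-12-24 gives 2028-01-14, which is the date on which the refund becomes due.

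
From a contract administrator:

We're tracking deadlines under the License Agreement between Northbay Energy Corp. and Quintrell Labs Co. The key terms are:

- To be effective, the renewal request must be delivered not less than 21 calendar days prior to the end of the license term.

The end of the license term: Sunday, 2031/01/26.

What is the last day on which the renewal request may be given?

2031/01/05

Counting back 21 calendar days from 2031/01/26 gives 2031/01/05.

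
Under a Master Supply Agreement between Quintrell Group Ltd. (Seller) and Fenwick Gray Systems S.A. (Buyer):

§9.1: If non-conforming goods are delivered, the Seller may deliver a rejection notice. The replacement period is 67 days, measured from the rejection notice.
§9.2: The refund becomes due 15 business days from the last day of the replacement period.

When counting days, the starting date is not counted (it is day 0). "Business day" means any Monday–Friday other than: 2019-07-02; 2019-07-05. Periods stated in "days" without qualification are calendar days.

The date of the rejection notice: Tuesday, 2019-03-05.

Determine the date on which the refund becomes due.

2019-05-31

Adding 67 calendar days to 2019-03-05 gives 2019-05-11, which is the last day of the replacement period.
The date on which the refund becomes due: 15 business days after Saturday, 2019-05-11, skipping weekends — May 13, May 14, May 15, May 16, …, May 29, May 30, May 31 — lands on Friday, 2019-05-31.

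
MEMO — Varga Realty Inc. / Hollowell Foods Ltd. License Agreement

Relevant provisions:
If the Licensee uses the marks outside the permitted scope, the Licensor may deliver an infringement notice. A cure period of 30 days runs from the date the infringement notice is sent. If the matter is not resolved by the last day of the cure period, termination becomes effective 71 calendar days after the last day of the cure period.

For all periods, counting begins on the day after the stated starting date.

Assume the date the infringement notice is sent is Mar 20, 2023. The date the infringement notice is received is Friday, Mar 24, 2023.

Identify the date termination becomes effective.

The last day of the cure period: Mar 20, 2023 + 30 days = Apr 19, 2023.
Adding 71 calendar days to Apr 19, 2023 gives Jun 29, 2023, which is the date termination becomes effective.

Jun 29, 2023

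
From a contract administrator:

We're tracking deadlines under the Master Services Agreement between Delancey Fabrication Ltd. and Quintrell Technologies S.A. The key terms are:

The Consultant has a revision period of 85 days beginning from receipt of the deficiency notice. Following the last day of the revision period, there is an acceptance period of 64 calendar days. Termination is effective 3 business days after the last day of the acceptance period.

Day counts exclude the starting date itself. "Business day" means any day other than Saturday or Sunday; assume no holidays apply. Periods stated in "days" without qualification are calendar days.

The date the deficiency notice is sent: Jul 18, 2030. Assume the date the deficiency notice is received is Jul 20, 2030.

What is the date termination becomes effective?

Dec 19, 2030

The last day of the revision period: Jul 20, 2030 + 85 days = Oct 13, 2030.
Adding 64 calendar days to Oct 13, 2030 gives Dec 16, 2030, which is the last day of the acceptance period.
From Monday, Dec 16, 2030, 3 business days (Dec 17, Dec 18, Dec 19, skipping weekends) brings us to Thursday, Dec 19, 2030, which is the date termination becomes effective.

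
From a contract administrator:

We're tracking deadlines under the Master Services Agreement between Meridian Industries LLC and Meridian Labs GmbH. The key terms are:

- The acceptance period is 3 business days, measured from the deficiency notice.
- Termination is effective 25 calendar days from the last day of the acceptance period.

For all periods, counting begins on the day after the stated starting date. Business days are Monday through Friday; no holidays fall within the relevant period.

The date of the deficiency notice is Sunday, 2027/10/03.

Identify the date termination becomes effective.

2027/10/31

The last day of the acceptance period: counting 3 business days from Sunday, 2027/10/03 (Oct 4, Oct 5, Oct 6, skipping weekends) reaches Wednesday, 2027/10/06.
The date termination becomes effective: 2027/10/06 + 25 days = 2027/10/31.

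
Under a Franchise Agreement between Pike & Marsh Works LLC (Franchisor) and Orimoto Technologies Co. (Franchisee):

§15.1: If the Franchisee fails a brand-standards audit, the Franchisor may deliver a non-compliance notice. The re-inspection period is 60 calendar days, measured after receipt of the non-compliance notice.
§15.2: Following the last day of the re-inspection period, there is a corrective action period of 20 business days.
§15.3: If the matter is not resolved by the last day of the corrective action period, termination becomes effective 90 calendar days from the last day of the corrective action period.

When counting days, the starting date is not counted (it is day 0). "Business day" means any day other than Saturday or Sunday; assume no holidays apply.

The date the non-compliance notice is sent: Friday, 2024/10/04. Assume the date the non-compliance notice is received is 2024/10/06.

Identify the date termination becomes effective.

2025/04/02

The last day of the re-inspection period: 60 calendar days after 2024/10/06 is 2024/12/05.
The last day of the corrective action period: 20 business days after Thursday, 2024/12/05, skipping weekends — Dec 6, Dec 9, Dec 10, Dec 11, …, Dec 31, Jan 1, Jan 2 — lands on Thursday, 2025/01/02.
The date termination becomes effective: 2025/01/02 + 90 days = 2025/04/02.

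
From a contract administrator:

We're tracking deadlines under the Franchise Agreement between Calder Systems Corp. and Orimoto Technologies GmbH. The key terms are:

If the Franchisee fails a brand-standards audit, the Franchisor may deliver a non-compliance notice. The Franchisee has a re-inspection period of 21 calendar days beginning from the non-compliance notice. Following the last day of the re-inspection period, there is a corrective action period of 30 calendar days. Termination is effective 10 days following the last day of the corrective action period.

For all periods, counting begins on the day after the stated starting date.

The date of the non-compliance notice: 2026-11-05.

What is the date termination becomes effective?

2027-01-05

The last day of the re-inspection period: 2026-11-05 + 21 days = 2026-11-26.
The last day of the corrective action period: 2026-11-26 + 30 days = 2026-12-26.
The date termination becomes effective: 2026-12-26 + 10 days = 2027-01-05.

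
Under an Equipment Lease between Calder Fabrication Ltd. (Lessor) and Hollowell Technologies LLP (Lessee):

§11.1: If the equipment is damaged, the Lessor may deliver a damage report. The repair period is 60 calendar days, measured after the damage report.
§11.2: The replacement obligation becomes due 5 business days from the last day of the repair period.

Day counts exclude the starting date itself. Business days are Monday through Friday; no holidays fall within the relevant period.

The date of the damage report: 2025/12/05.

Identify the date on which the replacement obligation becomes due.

2026/02/10

The last day of the repair period: 60 calendar days after 2025/12/05 is 2026/02/03.
From Tuesday, 2026/02/03, 5 business days (Feb 4, Feb 5, Feb 6, Feb 9, Feb 10, skipping weekends) brings us to Tuesday, 2026/02/10, which is the date on which the replacement obligation becomes due.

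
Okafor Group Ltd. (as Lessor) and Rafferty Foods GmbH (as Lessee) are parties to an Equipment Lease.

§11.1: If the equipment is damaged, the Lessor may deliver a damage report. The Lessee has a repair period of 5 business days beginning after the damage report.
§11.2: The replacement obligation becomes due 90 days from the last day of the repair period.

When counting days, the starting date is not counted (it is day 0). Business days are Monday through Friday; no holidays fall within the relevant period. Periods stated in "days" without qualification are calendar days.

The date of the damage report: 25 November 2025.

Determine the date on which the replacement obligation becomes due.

The last day of the repair period: 5 business days after Tuesday, 25 November 2025, skipping weekends — Nov 26, Nov 27, Nov 28, Dec 1, Dec 2 — lands on Tuesday, 2 December 2025.
Adding 90 calendar days to 2 December 2025 gives 2 March 2026, which is the date on which the replacement obligation becomes due.

2 March 2026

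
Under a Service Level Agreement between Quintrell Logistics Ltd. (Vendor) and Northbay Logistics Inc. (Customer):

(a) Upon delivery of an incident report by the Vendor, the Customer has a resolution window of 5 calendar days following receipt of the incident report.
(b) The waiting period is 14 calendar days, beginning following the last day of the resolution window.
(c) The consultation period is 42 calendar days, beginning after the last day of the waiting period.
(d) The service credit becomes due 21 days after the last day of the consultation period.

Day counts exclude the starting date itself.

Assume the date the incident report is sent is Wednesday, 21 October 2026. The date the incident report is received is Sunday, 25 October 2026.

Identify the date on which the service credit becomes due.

15 January 2027

Adding 5 calendar days to 25 October 2026 gives 30 October 2026, which is the last day of the resolution window.
The last day of the waiting period: 30 October 2026 + 14 days = 13 November 2026.
Adding 42 calendar days to 13 November 2026 gives 25 December 2026, which is the last day of the consultation period.
The date on which the service credit becomes due: 21 calendar days after 25 December 2026 is 15 January 2027.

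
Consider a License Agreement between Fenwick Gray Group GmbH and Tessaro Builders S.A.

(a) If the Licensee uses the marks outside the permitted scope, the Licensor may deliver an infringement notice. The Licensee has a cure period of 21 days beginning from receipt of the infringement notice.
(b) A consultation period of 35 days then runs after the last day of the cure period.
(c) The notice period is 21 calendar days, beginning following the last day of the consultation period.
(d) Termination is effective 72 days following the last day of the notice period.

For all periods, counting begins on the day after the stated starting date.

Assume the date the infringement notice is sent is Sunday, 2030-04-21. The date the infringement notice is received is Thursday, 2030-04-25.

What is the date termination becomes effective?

The last day of the cure period: 21 calendar days after 2030-04-25 is 2030-05-16.
The last day of the consultation period: 2030-05-16 + 35 days = 2030-06-20.
The last day of the notice period: 2030-06-20 + 21 days = 2030-07-11.
The date termination becomes effective: 2030-07-11 + 72 days = 2030-09-21.

2030-09-21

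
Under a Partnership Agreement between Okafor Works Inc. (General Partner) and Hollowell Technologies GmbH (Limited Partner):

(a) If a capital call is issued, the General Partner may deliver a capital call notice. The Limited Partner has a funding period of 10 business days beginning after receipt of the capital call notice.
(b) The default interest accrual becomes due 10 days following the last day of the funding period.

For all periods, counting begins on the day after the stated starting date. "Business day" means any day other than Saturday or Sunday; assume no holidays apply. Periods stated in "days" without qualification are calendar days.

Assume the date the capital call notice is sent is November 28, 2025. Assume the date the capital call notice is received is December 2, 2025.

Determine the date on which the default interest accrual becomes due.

December 26, 2025

The last day of the funding period: counting 10 business days from Tuesday, December 2, 2025 (Dec 3, Dec 4, Dec 5, Dec 8, Dec 9, Dec 10, Dec 11, Dec 12, Dec 15, Dec 16, skipping weekends) reaches Tuesday, December 16, 2025.
The date on which the default interest accrual becomes due: 10 calendar days after December 16, 2025 is December 26, 2025.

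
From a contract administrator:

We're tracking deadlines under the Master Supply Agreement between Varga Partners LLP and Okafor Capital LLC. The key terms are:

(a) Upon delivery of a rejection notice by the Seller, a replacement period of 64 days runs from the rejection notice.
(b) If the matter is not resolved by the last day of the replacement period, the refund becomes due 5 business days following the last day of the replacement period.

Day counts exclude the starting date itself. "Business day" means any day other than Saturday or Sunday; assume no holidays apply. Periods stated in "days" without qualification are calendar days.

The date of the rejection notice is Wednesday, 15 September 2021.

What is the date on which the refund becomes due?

25 November 2021

The last day of the replacement period: 64 calendar days after 15 September 2021 is 18 November 2021.
The date on which the refund becomes due: counting 5 business days from Thursday, 18 November 2021 (Nov 19, Nov 22, Nov 23, Nov 24, Nov 25, skipping weekends) reaches Thursday, 25 November 2021.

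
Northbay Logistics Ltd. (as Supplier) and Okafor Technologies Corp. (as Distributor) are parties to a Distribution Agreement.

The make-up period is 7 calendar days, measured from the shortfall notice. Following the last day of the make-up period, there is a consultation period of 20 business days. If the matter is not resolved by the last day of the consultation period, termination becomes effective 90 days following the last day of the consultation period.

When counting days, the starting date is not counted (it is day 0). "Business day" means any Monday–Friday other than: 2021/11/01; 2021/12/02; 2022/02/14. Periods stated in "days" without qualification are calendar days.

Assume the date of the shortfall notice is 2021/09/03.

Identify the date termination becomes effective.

2022/01/06

The last day of the make-up period: 2021/09/03 + 7 days = 2021/09/10.
The last day of the consultation period: counting 20 business days from Friday, 2021/09/10 (Sep 13, Sep 14, Sep 15, Sep 16, …, Oct 6, Oct 7, Oct 8, skipping weekends) reaches Friday, 2021/10/08.
The date termination becomes effective: 2021/10/08 + 90 days = 2022/01/06.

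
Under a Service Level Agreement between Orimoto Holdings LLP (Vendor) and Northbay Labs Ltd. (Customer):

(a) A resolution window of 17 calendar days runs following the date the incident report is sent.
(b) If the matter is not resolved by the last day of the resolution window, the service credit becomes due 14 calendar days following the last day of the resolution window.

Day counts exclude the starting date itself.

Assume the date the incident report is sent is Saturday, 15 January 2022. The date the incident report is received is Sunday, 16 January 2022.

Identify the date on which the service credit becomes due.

15 February 2022

The last day of the resolution window: 17 calendar days after 15 January 2022 is 1 February 2022.
The date on which the service credit becomes due: 1 February 2022 + 14 days = 15 February 2022.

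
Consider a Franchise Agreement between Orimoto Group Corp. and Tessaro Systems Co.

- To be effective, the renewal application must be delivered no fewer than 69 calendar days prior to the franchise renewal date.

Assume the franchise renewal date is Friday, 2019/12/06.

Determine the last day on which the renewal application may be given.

2019/09/28

Counting back 69 calendar days from 2019/12/06 gives 2019/09/28.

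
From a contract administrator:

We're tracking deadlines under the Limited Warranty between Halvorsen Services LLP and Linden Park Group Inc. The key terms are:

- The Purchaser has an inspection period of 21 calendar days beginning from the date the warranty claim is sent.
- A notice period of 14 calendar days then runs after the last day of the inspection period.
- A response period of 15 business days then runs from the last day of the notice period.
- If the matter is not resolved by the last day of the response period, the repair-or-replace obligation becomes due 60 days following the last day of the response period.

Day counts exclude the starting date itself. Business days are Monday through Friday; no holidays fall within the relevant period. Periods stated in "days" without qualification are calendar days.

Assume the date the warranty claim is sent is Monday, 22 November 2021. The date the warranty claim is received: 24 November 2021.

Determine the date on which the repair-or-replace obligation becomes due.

18 March 2022

The last day of the inspection period: 21 calendar days after 22 November 2021 is 13 December 2021.
Adding 14 calendar days to 13 December 2021 gives 27 December 2021, which is the last day of the notice period.
The last day of the response period: counting 15 business days from Monday, 27 December 2021 (Dec 28, Dec 29, Dec 30, Dec 31, …, Jan 13, Jan 14, Jan 17, skipping weekends) reaches Monday, 17 January 2022.
The date on which the repair-or-replace obligation becomes due: 60 calendar days after 17 January 2022 is 18 March 2022.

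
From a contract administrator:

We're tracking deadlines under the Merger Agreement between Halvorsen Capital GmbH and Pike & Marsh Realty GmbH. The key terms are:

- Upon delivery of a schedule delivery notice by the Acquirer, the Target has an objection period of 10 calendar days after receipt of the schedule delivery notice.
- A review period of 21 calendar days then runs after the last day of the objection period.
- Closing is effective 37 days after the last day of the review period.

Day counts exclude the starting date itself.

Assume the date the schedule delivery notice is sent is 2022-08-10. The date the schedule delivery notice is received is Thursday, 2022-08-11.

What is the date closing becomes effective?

The last day of the objection period: 2022-08-11 + 10 days = 2022-08-21.
Adding 21 calendar days to 2022-08-21 gives 2022-09-11, which is the last day of the review period.
The date closing becomes effective: 2022-09-11 + 37 days = 2022-10-18.

2022-10-18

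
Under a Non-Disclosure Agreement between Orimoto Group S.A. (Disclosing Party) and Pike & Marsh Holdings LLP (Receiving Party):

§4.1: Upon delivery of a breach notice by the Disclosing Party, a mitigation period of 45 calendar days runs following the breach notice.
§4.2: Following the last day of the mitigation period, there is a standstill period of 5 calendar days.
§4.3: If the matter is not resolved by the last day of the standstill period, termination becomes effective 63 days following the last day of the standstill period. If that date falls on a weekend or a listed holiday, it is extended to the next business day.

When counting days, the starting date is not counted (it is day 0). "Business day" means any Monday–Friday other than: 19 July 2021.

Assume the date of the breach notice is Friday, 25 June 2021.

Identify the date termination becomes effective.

18 October 2021

Adding 45 calendar days to 25 June 2021 gives 9 August 2021, which is the last day of the mitigation period.
The last day of the standstill period: 9 August 2021 + 5 days = 14 August 2021.
The date termination becomes effective: 14 August 2021 + 63 days = 16 October 2021. That falls on a Saturday, so it rolls to the next business day, Monday, 18 October 2021.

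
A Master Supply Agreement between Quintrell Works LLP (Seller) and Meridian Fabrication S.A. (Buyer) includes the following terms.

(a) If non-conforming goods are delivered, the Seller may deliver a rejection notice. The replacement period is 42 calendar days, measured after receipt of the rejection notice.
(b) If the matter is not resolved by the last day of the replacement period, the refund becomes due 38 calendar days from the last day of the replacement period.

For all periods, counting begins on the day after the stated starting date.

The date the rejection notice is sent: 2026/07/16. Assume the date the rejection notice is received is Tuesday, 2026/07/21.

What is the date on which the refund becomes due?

2026/10/09

The last day of the replacement period: 42 calendar days after 2026/07/21 is 2026/09/01.
The date on which the refund becomes due: 2026/09/01 + 38 days = 2026/10/09.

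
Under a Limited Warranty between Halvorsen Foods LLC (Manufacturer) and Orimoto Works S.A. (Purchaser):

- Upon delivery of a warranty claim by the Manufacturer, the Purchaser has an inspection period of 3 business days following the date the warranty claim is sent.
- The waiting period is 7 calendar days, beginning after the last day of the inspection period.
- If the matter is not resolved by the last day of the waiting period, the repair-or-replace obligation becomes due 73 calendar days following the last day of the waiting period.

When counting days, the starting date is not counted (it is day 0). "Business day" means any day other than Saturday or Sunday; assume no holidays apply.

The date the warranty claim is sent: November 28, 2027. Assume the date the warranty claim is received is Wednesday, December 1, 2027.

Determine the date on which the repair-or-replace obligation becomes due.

The last day of the inspection period: 3 business days after Sunday, November 28, 2027, skipping weekends — Nov 29, Nov 30, Dec 1 — lands on Wednesday, December 1, 2027.
The last day of the waiting period: 7 calendar days after December 1, 2027 is December 8, 2027.
The date on which the repair-or-replace obligation becomes due: December 8, 2027 + 73 days = February 19, 2028.

February 19, 2028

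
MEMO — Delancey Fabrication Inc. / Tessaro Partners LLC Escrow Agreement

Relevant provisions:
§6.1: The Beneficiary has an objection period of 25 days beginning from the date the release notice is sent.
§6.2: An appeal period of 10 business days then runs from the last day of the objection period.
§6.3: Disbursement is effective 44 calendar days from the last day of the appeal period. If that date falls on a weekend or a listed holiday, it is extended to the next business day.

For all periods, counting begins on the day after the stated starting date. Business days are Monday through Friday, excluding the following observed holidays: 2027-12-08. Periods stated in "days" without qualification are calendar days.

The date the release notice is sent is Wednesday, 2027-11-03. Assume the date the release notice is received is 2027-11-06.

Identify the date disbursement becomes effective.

The last day of the objection period: 25 calendar days after 2027-11-03 is 2027-11-28.
The last day of the appeal period: 10 business days after Sunday, 2027-11-28, skipping weekends and the listed holiday on Dec 8 — Nov 29, Nov 30, Dec 1, Dec 2, Dec 3, Dec 6, Dec 7, Dec 9, Dec 10, Dec 13 — lands on Monday, 2027-12-13.
The date disbursement becomes effective: 44 calendar days after 2027-12-13 is 2028-01-26. 2028-01-26 is a Wednesday and is not a listed holiday, so no roll-forward applies.

2028-01-26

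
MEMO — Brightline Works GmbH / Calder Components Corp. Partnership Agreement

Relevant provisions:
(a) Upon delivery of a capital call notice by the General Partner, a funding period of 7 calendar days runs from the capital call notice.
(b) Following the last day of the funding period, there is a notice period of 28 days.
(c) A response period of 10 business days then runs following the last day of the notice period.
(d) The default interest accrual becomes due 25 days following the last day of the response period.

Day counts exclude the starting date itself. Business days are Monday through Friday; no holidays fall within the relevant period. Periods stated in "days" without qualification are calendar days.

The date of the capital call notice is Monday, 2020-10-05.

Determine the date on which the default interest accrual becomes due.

The last day of the funding period: 7 calendar days after 2020-10-05 is 2020-10-12.
Adding 28 calendar days to 2020-10-12 gives 2020-11-09, which is the last day of the notice period.
From Monday, 2020-11-09, 10 business days (Nov 10, Nov 11, Nov 12, Nov 13, Nov 16, Nov 17, Nov 18, Nov 19, Nov 20, Nov 23, skipping weekends) brings us to Monday, 2020-11-23, which is the last day of the response period.
The date on which the default interest accrual becomes due: 2020-11-23 + 25 days = 2020-12-18.

2020-12-18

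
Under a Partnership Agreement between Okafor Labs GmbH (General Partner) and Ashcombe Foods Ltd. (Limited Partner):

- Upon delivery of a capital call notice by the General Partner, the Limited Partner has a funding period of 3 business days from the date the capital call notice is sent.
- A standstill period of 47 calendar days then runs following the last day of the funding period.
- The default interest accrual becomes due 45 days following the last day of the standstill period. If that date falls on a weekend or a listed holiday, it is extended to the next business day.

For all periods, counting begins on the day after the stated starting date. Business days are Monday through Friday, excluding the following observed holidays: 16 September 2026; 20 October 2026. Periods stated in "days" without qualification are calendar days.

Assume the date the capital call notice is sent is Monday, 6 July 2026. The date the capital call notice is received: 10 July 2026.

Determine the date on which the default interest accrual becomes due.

The last day of the funding period: counting 3 business days from Monday, 6 July 2026 (Jul 7, Jul 8, Jul 9, skipping weekends) reaches Thursday, 9 July 2026.
The last day of the standstill period: 47 calendar days after 9 July 2026 is 25 August 2026.
The date on which the default interest accrual becomes due: 45 calendar days after 25 August 2026 is 9 October 2026. 9 October 2026 is a Friday and is not a listed holiday, so no roll-forward applies.

9 October 2026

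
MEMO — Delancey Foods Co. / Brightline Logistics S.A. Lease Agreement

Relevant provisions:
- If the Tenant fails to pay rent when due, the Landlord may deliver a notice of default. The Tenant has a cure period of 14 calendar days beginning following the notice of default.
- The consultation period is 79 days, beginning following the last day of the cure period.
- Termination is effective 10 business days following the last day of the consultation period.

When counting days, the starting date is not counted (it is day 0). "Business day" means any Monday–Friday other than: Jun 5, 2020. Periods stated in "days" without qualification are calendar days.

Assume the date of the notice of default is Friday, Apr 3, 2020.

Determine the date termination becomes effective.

Jul 17, 2020

The last day of the cure period: 14 calendar days after Apr 3, 2020 is Apr 17, 2020.
Adding 79 calendar days to Apr 17, 2020 gives Jul 5, 2020, which is the last day of the consultation period.
The date termination becomes effective: counting 10 business days from Sunday, Jul 5, 2020 (Jul 6, Jul 7, Jul 8, Jul 9, Jul 10, Jul 13, Jul 14, Jul 15, Jul 16, Jul 17, skipping weekends) reaches Friday, Jul 17, 2020.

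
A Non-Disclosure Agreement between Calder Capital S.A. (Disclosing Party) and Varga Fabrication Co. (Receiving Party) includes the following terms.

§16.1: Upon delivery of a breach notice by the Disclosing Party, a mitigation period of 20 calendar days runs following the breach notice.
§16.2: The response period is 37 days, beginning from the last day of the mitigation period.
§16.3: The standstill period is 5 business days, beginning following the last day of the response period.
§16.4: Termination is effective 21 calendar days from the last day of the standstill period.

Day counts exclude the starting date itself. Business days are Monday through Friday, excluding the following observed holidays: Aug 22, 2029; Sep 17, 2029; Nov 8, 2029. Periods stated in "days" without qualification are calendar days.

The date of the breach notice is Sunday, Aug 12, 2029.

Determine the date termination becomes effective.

Nov 5, 2029

Adding 20 calendar days to Aug 12, 2029 gives Sep 1, 2029, which is the last day of the mitigation period.
The last day of the response period: Sep 1, 2029 + 37 days = Oct 8, 2029.
From Monday, Oct 8, 2029, 5 business days (Oct 9, Oct 10, Oct 11, Oct 12, Oct 15, skipping weekends) brings us to Monday, Oct 15, 2029, which is the last day of the standstill period.
Adding 21 calendar days to Oct 15, 2029 gives Nov 5, 2029, which is the date termination becomes effective.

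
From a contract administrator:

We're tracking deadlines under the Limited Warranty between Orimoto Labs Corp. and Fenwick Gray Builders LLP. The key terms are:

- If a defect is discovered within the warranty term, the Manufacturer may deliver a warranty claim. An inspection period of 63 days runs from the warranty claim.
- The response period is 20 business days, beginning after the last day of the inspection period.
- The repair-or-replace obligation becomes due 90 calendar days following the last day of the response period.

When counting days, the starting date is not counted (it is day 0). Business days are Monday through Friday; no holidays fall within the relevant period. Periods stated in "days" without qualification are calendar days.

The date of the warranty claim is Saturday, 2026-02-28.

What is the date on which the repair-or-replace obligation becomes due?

2026-08-27

The last day of the inspection period: 2026-02-28 + 63 days = 2026-05-02.
From Saturday, 2026-05-02, 20 business days (May 4, May 5, May 6, May 7, …, May 27, May 28, May 29, skipping weekends) brings us to Friday, 2026-05-29, which is the last day of the response period.
The date on which the repair-or-replace obligation becomes due: 2026-05-29 + 90 days = 2026-08-27.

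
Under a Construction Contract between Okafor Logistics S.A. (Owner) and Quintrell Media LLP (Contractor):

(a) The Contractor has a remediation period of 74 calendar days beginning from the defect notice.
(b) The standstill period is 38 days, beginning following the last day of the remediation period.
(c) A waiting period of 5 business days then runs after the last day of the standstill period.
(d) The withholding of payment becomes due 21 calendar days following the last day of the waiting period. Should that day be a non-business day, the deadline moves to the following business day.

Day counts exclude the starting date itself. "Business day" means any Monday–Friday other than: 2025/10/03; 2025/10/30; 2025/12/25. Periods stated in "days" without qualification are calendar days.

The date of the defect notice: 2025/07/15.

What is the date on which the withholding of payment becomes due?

2025/12/02

The last day of the remediation period: 74 calendar days after 2025/07/15 is 2025/09/27.
The last day of the standstill period: 38 calendar days after 2025/09/27 is 2025/11/04.
The last day of the waiting period: counting 5 business days from Tuesday, 2025/11/04 (Nov 5, Nov 6, Nov 7, Nov 10, Nov 11, skipping weekends) reaches Tuesday, 2025/11/11.
Adding 21 calendar days to 2025/11/11 gives 2025/12/02, which is the date on which the withholding of payment becomes due. 2025/12/02 is a Tuesday and is not a listed holiday, so no roll-forward applies.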